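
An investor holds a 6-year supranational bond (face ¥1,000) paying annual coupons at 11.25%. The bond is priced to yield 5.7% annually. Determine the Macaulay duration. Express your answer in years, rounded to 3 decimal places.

Periodic yield y = 0.057. Discount each cash flow and weight by its year:
  t   CF        PV=CF/(1+0.057)^t    t·PV
  1       112.50       106.4333       106.4333
  2       112.50       100.6938       201.3875
  3       112.50        95.2637       285.7912
  4       112.50        90.1265       360.5061
  5       112.50        85.2663       426.3317
  6     1,112.50       797.7193     4,786.3158
  Σ                  1,275.5029     6,166.7655
Price P = Σ PV = 1,275.5029.
Macaulay duration = Σ(t·PV) / P = 6,166.7655 / 1,275.5029 = 4.83477 years.

4.835 years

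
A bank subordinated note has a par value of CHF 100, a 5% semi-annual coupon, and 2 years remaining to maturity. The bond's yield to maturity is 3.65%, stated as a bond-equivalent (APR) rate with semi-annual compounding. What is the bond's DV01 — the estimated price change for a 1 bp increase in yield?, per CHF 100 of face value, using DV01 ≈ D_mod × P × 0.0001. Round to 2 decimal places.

Periodic yield y = 0.01825.
  t   CF        PV=CF/(1+0.01825)^t    t·PV
  1         2.50         2.4552         2.4552
  2         2.50         2.4112         4.8224
  3         2.50         2.3680         7.1039
  4       102.50        95.3468       381.3873
  Σ                    102.5812       395.7687
P = 102.5812; D_Mac = 3.85810 half-year periods = 1.92905 yrs; D_mod = 1.89448 yrs.
DV01 ≈ 1.89448 × 102.5812 × 0.0001 = 0.019434.

CHF 0.02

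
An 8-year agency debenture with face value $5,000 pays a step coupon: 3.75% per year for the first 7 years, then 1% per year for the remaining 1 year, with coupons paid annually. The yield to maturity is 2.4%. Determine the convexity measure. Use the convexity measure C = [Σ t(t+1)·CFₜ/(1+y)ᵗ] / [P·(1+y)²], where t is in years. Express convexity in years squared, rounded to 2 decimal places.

With y = 0.024:
  t   CF        PV=CF/(1+0.024)^t    t·PV        t(t+1)·PV
  1       187.50       183.1055       183.1055         366.2109
  2       187.50       178.8139       357.6279       1,072.8836
  3       187.50       174.6230       523.8689       2,095.4758
  4       187.50       170.5303       682.1210       3,410.6051
  5       187.50       166.5335       832.6673       4,996.0036
  6       187.50       162.6303       975.7820       6,830.4737
  7       187.50       158.8187     1,111.7307       8,893.8459
  8     5,050.00     4,177.2621    33,418.0967     300,762.8707
  Σ                  5,372.3172    38,085.0000     328,428.3694
P = 5,372.3172.
Convexity = Σ t(t+1)·PV / [P·(1+y)²] = 328,428.3694 / (5,372.3172 × 1.048576) = 58.30142.

58.30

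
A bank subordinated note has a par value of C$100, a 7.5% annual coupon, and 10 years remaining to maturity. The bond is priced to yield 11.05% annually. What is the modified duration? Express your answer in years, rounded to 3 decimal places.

Periodic yield y = 0.1105. First find Macaulay duration:
  t   CF        PV=CF/(1+0.1105)^t    t·PV
  1         7.50         6.7537         6.7537
  2         7.50         6.0817        12.1634
  3         7.50         5.4765        16.4296
  4         7.50         4.9316        19.7264
  5         7.50         4.4409        22.2044
  6         7.50         3.9990        23.9939
  7         7.50         3.6011        25.2075
  8         7.50         3.2427        25.9420
  9         7.50         2.9201        26.2807
  10      107.50        37.6897       376.8971
  Σ                     79.1370       555.5986
P = 79.1370; Macaulay duration = 555.5986 / 79.1370 = 7.02072 years.
Modified duration = D_Mac / (1 + y) = 7.02072 / 1.1105 = 6.32212 years.

6.322 years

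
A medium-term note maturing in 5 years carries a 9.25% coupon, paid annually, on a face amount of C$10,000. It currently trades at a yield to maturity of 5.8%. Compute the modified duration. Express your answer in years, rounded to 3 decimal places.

Periodic yield y = 0.058. First find Macaulay duration:
  t   CF        PV=CF/(1+0.058)^t    t·PV
  1       925.00       874.2911       874.2911
  2       925.00       826.3621     1,652.7242
  3       925.00       781.0606     2,343.1818
  4       925.00       738.2425     2,952.9701
  5    10,925.00     8,241.2503    41,206.2517
  Σ                 11,461.2067    49,029.4190
P = 11,461.2067; Macaulay duration = 49,029.4190 / 11,461.2067 = 4.27786 years.
Modified duration = D_Mac / (1 + y) = 4.27786 / 1.058 = 4.04334 years.

4.043 years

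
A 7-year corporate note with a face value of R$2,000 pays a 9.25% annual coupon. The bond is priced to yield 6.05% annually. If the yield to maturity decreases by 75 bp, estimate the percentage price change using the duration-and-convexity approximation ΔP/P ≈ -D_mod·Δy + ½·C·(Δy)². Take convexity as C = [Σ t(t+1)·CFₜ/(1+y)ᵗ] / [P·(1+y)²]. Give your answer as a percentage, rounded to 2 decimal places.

+4.05%

With y = 0.0605:
  t   CF        PV=CF/(1+0.0605)^t    t·PV        t(t+1)·PV
  1       185.00       174.4460       174.4460         348.8920
  2       185.00       164.4941       328.9882         986.9647
  3       185.00       155.1100       465.3299       1,861.3196
  4       185.00       146.2612       585.0447       2,925.2234
  5       185.00       137.9172       689.5859       4,137.5154
  6       185.00       130.0492       780.2952       5,462.0665
  7     2,185.00     1,448.3607    10,138.5249      81,108.1991
  Σ                  2,356.6384    13,162.2148      96,830.1806
P = 2,356.6384; D_Mac = 5.58517 yrs; D_mod = 5.26654 yrs; C = 36.53394.
Duration effect: -5.26654 × (-0.0075) = +0.039499
Convexity effect: 0.5 × 36.53394 × (-0.0075)² = +0.0010275
ΔP/P ≈ +0.039499 + 0.0010275 = +0.040527 = +4.0527%.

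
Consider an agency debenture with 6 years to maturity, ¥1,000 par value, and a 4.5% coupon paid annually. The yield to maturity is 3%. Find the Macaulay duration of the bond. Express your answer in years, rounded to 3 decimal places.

Periodic yield y = 0.03. Discount each cash flow and weight by its year:
  t   CF        PV=CF/(1+0.03)^t    t·PV
  1        45.00        43.6893        43.6893
  2        45.00        42.4168        84.8336
  3        45.00        41.1814       123.5441
  4        45.00        39.9819       159.9277
  5        45.00        38.8174       194.0870
  6     1,045.00       875.1710     5,251.0263
  Σ                  1,081.2579     5,857.1080
Price P = Σ PV = 1,081.2579.
Macaulay duration = Σ(t·PV) / P = 5,857.1080 / 1,081.2579 = 5.41694 years.

5.417 years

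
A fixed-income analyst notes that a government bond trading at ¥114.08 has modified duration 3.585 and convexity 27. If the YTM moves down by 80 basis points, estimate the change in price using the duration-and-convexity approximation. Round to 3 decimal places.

+¥3.370

Duration effect: -D_mod·Δy = -3.585 × (-0.008) = +0.028680
Convexity effect: ½·C·(Δy)² = 0.5 × 27 × (-0.008)² = +0.0008640
ΔP/P ≈ +0.028680 + 0.0008640 = +0.029544
ΔP ≈ 114.08 × (+0.029544) = +3.37037952.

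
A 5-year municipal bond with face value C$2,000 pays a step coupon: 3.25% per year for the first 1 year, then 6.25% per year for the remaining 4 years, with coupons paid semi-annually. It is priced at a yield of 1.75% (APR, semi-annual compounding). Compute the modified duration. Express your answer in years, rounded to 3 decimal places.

4.492 years

Periodic yield y = 0.00875. First find Macaulay duration:
  t   CF        PV=CF/(1+0.00875)^t    t·PV
  1        32.50        32.2181        32.2181
  2        32.50        31.9386        63.8773
  3        62.50        60.8877       182.6630
  4        62.50        60.3595       241.4381
  5        62.50        59.8360       299.1798
  6        62.50        59.3169       355.9016
  7        62.50        58.8024       411.6169
  8        62.50        58.2924       466.3389
  9        62.50        57.7867       520.0805
  10    2,062.50     1,890.4208    18,904.2077
  Σ                  2,369.8591    21,477.5219
P = 2,369.8591; Macaulay duration = 21,477.5219 / 2,369.8591 = 9.06278 half-year periods = 4.53139 years.
Modified duration = D_Mac / (1 + y) = 4.53139 / 1.00875 = 4.49209 years.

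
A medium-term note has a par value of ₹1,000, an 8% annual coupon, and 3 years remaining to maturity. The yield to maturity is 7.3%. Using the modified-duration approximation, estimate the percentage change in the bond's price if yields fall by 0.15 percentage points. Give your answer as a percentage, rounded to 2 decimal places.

+0.39%

Periodic yield y = 0.073. Modified duration first:
  t   CF        PV=CF/(1+0.073)^t    t·PV
  1        80.00        74.5573        74.5573
  2        80.00        69.4849       138.9698
  3     1,080.00       874.2278     2,622.6833
  Σ                  1,018.2700     2,836.2104
P = 1,018.2700; D_Mac = 2.78532 yrs; D_mod = 2.78532/(1+0.073) = 2.59583 yrs.
ΔP/P ≈ -D_mod · Δy = -2.59583 × (-0.0015) = +0.003894 = +0.3894%.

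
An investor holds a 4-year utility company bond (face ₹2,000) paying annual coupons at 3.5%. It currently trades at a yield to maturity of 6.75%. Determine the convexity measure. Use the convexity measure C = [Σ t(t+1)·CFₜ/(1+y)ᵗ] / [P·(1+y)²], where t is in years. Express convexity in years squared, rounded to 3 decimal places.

With y = 0.0675:
  t   CF        PV=CF/(1+0.0675)^t    t·PV        t(t+1)·PV
  1        70.00        65.5738        65.5738         131.1475
  2        70.00        61.4274       122.8548         368.5645
  3        70.00        57.5433       172.6298         690.5190
  4     2,070.00     1,594.0385     6,376.1541      31,880.7703
  Σ                  1,778.5830     6,737.2124      33,071.0014
P = 1,778.5830.
Convexity = Σ t(t+1)·PV / [P·(1+y)²] = 33,071.0014 / (1,778.5830 × 1.139556) = 16.31689.

16.317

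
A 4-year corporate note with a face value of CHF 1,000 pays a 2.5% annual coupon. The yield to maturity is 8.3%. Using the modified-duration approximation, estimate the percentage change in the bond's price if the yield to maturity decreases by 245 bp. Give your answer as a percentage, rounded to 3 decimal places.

+8.681%

Periodic yield y = 0.083. Modified duration first:
  t   CF        PV=CF/(1+0.083)^t    t·PV
  1        25.00        23.0840        23.0840
  2        25.00        21.3149        42.6298
  3        25.00        19.6813        59.0440
  4     1,025.00       745.0922     2,980.3690
  Σ                    809.1725     3,105.1268
P = 809.1725; D_Mac = 3.83741 yrs; D_mod = 3.83741/(1+0.083) = 3.54332 yrs.
ΔP/P ≈ -D_mod · Δy = -3.54332 × (-0.0245) = +0.086811 = +8.6811%.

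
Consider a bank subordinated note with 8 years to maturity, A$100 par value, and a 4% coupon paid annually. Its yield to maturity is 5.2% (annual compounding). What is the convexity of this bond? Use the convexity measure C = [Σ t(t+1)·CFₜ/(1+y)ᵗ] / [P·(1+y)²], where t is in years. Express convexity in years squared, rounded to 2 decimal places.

With y = 0.052:
  t   CF        PV=CF/(1+0.052)^t    t·PV        t(t+1)·PV
  1         4.00         3.8023         3.8023           7.6046
  2         4.00         3.6143         7.2287          21.6860
  3         4.00         3.4357        10.3070          41.2282
  4         4.00         3.2659        13.0634          65.3171
  5         4.00         3.1044        15.5221          93.1328
  6         4.00         2.9510        17.7059         123.9410
  7         4.00         2.8051        19.6358         157.0861
  8       104.00        69.3278       554.6224       4,991.6016
  Σ                     92.3065       641.8876       5,501.5973
P = 92.3065.
Convexity = Σ t(t+1)·PV / [P·(1+y)²] = 5,501.5973 / (92.3065 × 1.106704) = 53.85490.

53.85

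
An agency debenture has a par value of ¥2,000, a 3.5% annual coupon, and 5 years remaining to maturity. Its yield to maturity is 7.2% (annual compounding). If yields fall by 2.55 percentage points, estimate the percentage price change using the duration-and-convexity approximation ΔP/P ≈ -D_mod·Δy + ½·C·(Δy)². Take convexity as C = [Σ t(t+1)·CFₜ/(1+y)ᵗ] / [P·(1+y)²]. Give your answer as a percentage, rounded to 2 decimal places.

+11.81%

With y = 0.072:
  t   CF        PV=CF/(1+0.072)^t    t·PV        t(t+1)·PV
  1        70.00        65.2985        65.2985         130.5970
  2        70.00        60.9128       121.8256         365.4767
  3        70.00        56.8216       170.4649         681.8596
  4        70.00        53.0053       212.0210       1,060.1050
  5     2,070.00     1,462.1651     7,310.8256      43,864.9535
  Σ                  1,698.2033     7,880.4356      46,102.9918
P = 1,698.2033; D_Mac = 4.64045 yrs; D_mod = 4.32878 yrs; C = 23.62381.
Duration effect: -4.32878 × (-0.0255) = +0.110384
Convexity effect: 0.5 × 23.62381 × (-0.0255)² = +0.0076807
ΔP/P ≈ +0.110384 + 0.0076807 = +0.118065 = +11.8065%.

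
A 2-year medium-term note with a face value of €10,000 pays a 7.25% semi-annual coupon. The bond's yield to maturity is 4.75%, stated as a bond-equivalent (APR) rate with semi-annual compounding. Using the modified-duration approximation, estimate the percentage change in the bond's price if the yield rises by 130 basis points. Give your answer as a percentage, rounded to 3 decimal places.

-2.413%

Periodic yield y = 0.02375. Modified duration first:
  t   CF        PV=CF/(1+0.02375)^t    t·PV
  1       362.50       354.0904       354.0904
  2       362.50       345.8758       691.7516
  3       362.50       337.8518     1,013.5555
  4    10,362.50     9,433.8482    37,735.3929
  Σ                 10,471.6662    39,794.7903
P = 10,471.6662; D_Mac = 3.80023 half-year periods = 1.90012 yrs; D_mod = 1.90012/(1+0.02375) = 1.85604 yrs.
ΔP/P ≈ -D_mod · Δy = -1.85604 × (+0.013) = -0.024128 = -2.4128%.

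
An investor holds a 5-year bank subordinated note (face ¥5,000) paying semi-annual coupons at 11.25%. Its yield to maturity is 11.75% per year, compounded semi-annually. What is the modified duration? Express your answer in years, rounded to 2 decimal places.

Periodic yield y = 0.05875. First find Macaulay duration:
  t   CF        PV=CF/(1+0.05875)^t    t·PV
  1       281.25       265.6434       265.6434
  2       281.25       250.9029       501.8058
  3       281.25       236.9803       710.9409
  4       281.25       223.8303       895.3211
  5       281.25       211.4099     1,057.0497
  6       281.25       199.6788     1,198.0729
  7       281.25       188.5986     1,320.1905
  8       281.25       178.1333     1,425.0665
  9       281.25       168.2487     1,514.2383
  10    5,281.25     2,984.0252    29,840.2524
  Σ                  4,907.4516    38,728.5817
P = 4,907.4516; Macaulay duration = 38,728.5817 / 4,907.4516 = 7.89179 half-year periods = 3.94590 years.
Modified duration = D_Mac / (1 + y) = 3.94590 / 1.05875 = 3.72694 years.

3.73 years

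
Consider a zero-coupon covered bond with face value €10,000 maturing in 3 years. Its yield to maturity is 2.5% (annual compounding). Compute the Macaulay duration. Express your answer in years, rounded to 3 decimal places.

A zero-coupon bond has a single cash flow at maturity, so its Macaulay duration equals its maturity: 3 years.

3.000 years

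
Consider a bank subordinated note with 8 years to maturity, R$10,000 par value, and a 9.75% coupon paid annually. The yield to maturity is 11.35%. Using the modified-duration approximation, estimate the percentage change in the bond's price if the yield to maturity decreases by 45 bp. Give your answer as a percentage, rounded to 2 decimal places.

Periodic yield y = 0.1135. Modified duration first:
  t   CF        PV=CF/(1+0.1135)^t    t·PV
  1       975.00       875.6174       875.6174
  2       975.00       786.3650     1,572.7300
  3       975.00       706.2101     2,118.6304
  4       975.00       634.2255     2,536.9022
  5       975.00       569.5784     2,847.8920
  6       975.00       511.5208     3,069.1247
  7       975.00       459.3810     3,215.6673
  8    10,975.00     4,643.8989    37,151.1913
  Σ                  9,186.7972    53,387.7553
P = 9,186.7972; D_Mac = 5.81136 yrs; D_mod = 5.81136/(1+0.1135) = 5.21900 yrs.
ΔP/P ≈ -D_mod · Δy = -5.21900 × (-0.0045) = +0.023486 = +2.3486%.

+2.35%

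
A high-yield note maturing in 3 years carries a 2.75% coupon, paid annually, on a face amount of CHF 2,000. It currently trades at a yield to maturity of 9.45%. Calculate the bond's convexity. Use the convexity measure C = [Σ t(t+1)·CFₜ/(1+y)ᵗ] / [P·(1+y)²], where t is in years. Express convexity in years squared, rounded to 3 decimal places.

9.627

With y = 0.0945:
  t   CF        PV=CF/(1+0.0945)^t    t·PV        t(t+1)·PV
  1        55.00        50.2513        50.2513         100.5025
  2        55.00        45.9125        91.8250         275.4751
  3     2,055.00     1,567.3447     4,702.0342      18,808.1368
  Σ                  1,663.5085     4,844.1105      19,184.1144
P = 1,663.5085.
Convexity = Σ t(t+1)·PV / [P·(1+y)²] = 19,184.1144 / (1,663.5085 × 1.197930) = 9.62687.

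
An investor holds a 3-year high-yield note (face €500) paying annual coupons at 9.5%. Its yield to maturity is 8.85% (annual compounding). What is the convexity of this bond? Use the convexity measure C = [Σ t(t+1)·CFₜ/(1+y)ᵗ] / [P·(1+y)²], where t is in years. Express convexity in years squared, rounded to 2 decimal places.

9.00

With y = 0.0885:
  t   CF        PV=CF/(1+0.0885)^t    t·PV        t(t+1)·PV
  1        47.50        43.6380        43.6380          87.2761
  2        47.50        40.0901        80.1801         240.5404
  3       547.50       424.5207     1,273.5620       5,094.2478
  Σ                    508.2488     1,397.3801       5,422.0643
P = 508.2488.
Convexity = Σ t(t+1)·PV / [P·(1+y)²] = 5,422.0643 / (508.2488 × 1.184832) = 9.00392.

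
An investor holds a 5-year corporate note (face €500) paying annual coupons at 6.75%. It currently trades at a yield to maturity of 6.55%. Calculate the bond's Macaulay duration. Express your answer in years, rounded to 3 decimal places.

4.409 years

Periodic yield y = 0.0655. Discount each cash flow and weight by its year:
  t   CF        PV=CF/(1+0.0655)^t    t·PV
  1        33.75        31.6753        31.6753
  2        33.75        29.7281        59.4562
  3        33.75        27.9006        83.7018
  4        33.75        26.1854       104.7418
  5       533.75       388.6607     1,943.3035
  Σ                    504.1501     2,222.8784
Price P = Σ PV = 504.1501.
Macaulay duration = Σ(t·PV) / P = 2,222.8784 / 504.1501 = 4.40916 years.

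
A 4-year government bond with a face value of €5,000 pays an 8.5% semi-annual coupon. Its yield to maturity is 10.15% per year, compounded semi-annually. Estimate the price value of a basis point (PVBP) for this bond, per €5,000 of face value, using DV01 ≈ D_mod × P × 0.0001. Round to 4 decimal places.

Periodic yield y = 0.05075.
  t   CF        PV=CF/(1+0.05075)^t    t·PV
  1       212.50       202.2365       202.2365
  2       212.50       192.4687       384.9374
  3       212.50       183.1727       549.5181
  4       212.50       174.3257       697.3027
  5       212.50       165.9059       829.5297
  6       212.50       157.8929       947.3573
  7       212.50       150.2668     1,051.8679
  8     5,212.50     3,507.9297    28,063.4374
  Σ                  4,734.1989    32,726.1869
P = 4,734.1989; D_Mac = 6.91272 half-year periods = 3.45636 yrs; D_mod = 3.28942 yrs.
DV01 ≈ 3.28942 × 4,734.1989 × 0.0001 = 1.557278.

€1.5573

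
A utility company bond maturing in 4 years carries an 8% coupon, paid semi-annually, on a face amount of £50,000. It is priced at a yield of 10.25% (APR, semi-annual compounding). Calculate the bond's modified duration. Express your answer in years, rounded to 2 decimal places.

Periodic yield y = 0.05125. First find Macaulay duration:
  t   CF        PV=CF/(1+0.05125)^t    t·PV
  1     2,000.00     1,902.4970     1,902.4970
  2     2,000.00     1,809.7475     3,619.4949
  3     2,000.00     1,721.5196     5,164.5588
  4     2,000.00     1,637.5930     6,550.3718
  5     2,000.00     1,557.7579     7,788.7893
  6     2,000.00     1,481.8149     8,890.8891
  7     2,000.00     1,409.5742     9,867.0192
  8    52,000.00    34,862.2388   278,897.9103
  Σ                 46,382.7427   322,681.5304
P = 46,382.7427; Macaulay duration = 322,681.5304 / 46,382.7427 = 6.95693 half-year periods = 3.47847 years.
Modified duration = D_Mac / (1 + y) = 3.47847 / 1.05125 = 3.30889 years.

3.31 years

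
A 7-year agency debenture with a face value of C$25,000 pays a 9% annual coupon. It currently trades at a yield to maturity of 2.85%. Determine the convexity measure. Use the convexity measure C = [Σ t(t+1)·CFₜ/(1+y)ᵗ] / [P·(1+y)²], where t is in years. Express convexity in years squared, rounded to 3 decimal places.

40.238

With y = 0.0285:
  t   CF        PV=CF/(1+0.0285)^t    t·PV        t(t+1)·PV
  1     2,250.00     2,187.6519     2,187.6519       4,375.3038
  2     2,250.00     2,127.0315     4,254.0630      12,762.1891
  3     2,250.00     2,068.0909     6,204.2728      24,817.0912
  4     2,250.00     2,010.7836     8,043.1344      40,215.6720
  5     2,250.00     1,955.0643     9,775.3213      58,651.9280
  6     2,250.00     1,900.8889    11,405.3336      79,837.3351
  7    27,250.00    22,383.9349   156,687.5444   1,253,500.3553
  Σ                 34,633.4461   198,557.3215   1,474,159.8745
P = 34,633.4461.
Convexity = Σ t(t+1)·PV / [P·(1+y)²] = 1,474,159.8745 / (34,633.4461 × 1.057812) = 40.23836.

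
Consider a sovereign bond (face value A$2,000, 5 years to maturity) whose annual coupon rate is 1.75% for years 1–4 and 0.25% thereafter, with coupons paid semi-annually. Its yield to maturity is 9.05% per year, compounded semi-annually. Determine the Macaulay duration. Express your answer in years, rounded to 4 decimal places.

Periodic yield y = 0.04525. Discount each cash flow and weight by its period:
  t   CF        PV=CF/(1+0.04525)^t    t·PV
  1        17.50        16.7424        16.7424
  2        17.50        16.0176        32.0352
  3        17.50        15.3242        45.9726
  4        17.50        14.6608        58.6432
  5        17.50        14.0261        70.1305
  6        17.50        13.4189        80.5134
  7        17.50        12.8380        89.8659
  8        17.50        12.2822        98.2577
  9         2.50         1.6786        15.1078
  10    2,002.50     1,286.3844    12,863.8439
  Σ                  1,403.3732    13,371.1126
Price P = Σ PV = 1,403.3732.
Macaulay duration = Σ(t·PV) / P = 13,371.1126 / 1,403.3732 = 9.52784 half-year periods.
In years: 9.52784 / 2 = 4.76392 years.

4.7639 years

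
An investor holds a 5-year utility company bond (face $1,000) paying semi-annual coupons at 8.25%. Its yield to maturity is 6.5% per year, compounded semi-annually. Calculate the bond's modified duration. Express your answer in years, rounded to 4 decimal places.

Periodic yield y = 0.0325. First find Macaulay duration:
  t   CF        PV=CF/(1+0.0325)^t    t·PV
  1        41.25        39.9516        39.9516
  2        41.25        38.6940        77.3880
  3        41.25        37.4760       112.4281
  4        41.25        36.2964       145.1857
  5        41.25        35.1539       175.7696
  6        41.25        34.0474       204.2842
  7        41.25        32.9757       230.8296
  8        41.25        31.9377       255.5015
  9        41.25        30.9324       278.3915
  10    1,041.25       756.2309     7,562.3089
  Σ                  1,073.6960     9,082.0387
P = 1,073.6960; Macaulay duration = 9,082.0387 / 1,073.6960 = 8.45867 half-year periods = 4.22933 years.
Modified duration = D_Mac / (1 + y) = 4.22933 / 1.0325 = 4.09621 years.

4.0962 years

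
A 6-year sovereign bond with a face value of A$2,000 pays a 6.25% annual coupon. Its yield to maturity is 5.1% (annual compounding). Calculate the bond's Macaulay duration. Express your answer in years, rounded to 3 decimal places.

5.210 years

Periodic yield y = 0.051. Discount each cash flow and weight by its year:
  t   CF        PV=CF/(1+0.051)^t    t·PV
  1       125.00       118.9343       118.9343
  2       125.00       113.1630       226.3261
  3       125.00       107.6718       323.0153
  4       125.00       102.4470       409.7879
  5       125.00        97.4757       487.3786
  6     2,125.00     1,576.6767     9,460.0599
  Σ                  2,116.3685    11,025.5022
Price P = Σ PV = 2,116.3685.
Macaulay duration = Σ(t·PV) / P = 11,025.5022 / 2,116.3685 = 5.20963 years.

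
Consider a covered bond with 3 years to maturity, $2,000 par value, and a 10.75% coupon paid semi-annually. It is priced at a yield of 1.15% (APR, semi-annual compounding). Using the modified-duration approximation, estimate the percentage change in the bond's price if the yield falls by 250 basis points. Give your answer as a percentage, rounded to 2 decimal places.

Periodic yield y = 0.00575. Modified duration first:
  t   CF        PV=CF/(1+0.00575)^t    t·PV
  1       107.50       106.8854       106.8854
  2       107.50       106.2743       212.5487
  3       107.50       105.6667       317.0002
  4       107.50       105.0626       420.2506
  5       107.50       104.4620       522.3099
  6     2,107.50     2,036.2324    12,217.3942
  Σ                  2,564.5835    13,796.3890
P = 2,564.5835; D_Mac = 5.37958 half-year periods = 2.68979 yrs; D_mod = 2.68979/(1+0.00575) = 2.67441 yrs.
ΔP/P ≈ -D_mod · Δy = -2.67441 × (-0.025) = +0.066860 = +6.6860%.

+6.69%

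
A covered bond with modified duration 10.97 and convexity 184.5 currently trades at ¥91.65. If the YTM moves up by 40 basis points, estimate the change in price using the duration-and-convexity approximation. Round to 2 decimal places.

-¥3.89

Duration effect: -D_mod·Δy = -10.97 × (+0.004) = -0.043880
Convexity effect: ½·C·(Δy)² = 0.5 × 184.5 × (0.004)² = +0.0014760
ΔP/P ≈ -0.043880 + 0.0014760 = -0.042404
ΔP ≈ 91.65 × (-0.042404) = -3.8863266.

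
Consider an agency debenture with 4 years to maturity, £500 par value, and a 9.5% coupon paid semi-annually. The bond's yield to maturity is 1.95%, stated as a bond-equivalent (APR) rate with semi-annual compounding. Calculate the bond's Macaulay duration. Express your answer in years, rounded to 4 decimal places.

Periodic yield y = 0.00975. Discount each cash flow and weight by its period:
  t   CF        PV=CF/(1+0.00975)^t    t·PV
  1        23.75        23.5207        23.5207
  2        23.75        23.2936        46.5871
  3        23.75        23.0686        69.2059
  4        23.75        22.8459        91.3836
  5        23.75        22.6253       113.1265
  6        23.75        22.4068       134.4410
  7        23.75        22.1905       155.3333
  8       523.75       484.6332     3,877.0654
  Σ                    644.5846     4,510.6635
Price P = Σ PV = 644.5846.
Macaulay duration = Σ(t·PV) / P = 4,510.6635 / 644.5846 = 6.99778 half-year periods.
In years: 6.99778 / 2 = 3.49889 years.

3.4989 years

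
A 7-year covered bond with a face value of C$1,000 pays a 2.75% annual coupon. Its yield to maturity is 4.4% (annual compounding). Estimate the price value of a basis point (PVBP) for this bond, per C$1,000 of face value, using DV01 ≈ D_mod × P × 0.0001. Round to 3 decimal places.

Periodic yield y = 0.044.
  t   CF        PV=CF/(1+0.044)^t    t·PV
  1        27.50        26.3410        26.3410
  2        27.50        25.2308        50.4617
  3        27.50        24.1675        72.5024
  4        27.50        23.1489        92.5957
  5        27.50        22.1733       110.8665
  6        27.50        21.2388       127.4327
  7     1,027.50       760.1133     5,320.7932
  Σ                    902.4136     5,800.9931
P = 902.4136; D_Mac = 6.42831 yrs; D_mod = 6.15738 yrs.
DV01 ≈ 6.15738 × 902.4136 × 0.0001 = 0.555651.

C$0.556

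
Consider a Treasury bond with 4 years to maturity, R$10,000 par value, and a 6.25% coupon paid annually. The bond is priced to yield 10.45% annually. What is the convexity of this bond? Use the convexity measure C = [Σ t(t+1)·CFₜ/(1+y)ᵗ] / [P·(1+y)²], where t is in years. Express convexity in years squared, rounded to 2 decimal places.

With y = 0.1045:
  t   CF        PV=CF/(1+0.1045)^t    t·PV        t(t+1)·PV
  1       625.00       565.8669       565.8669       1,131.7338
  2       625.00       512.3286     1,024.6571       3,073.9714
  3       625.00       463.8557     1,391.5670       5,566.2679
  4    10,625.00     7,139.4714    28,557.8856     142,789.4279
  Σ                  8,681.5225    31,539.9766     152,561.4010
P = 8,681.5225.
Convexity = Σ t(t+1)·PV / [P·(1+y)²] = 152,561.4010 / (8,681.5225 × 1.219920) = 14.40513.

14.41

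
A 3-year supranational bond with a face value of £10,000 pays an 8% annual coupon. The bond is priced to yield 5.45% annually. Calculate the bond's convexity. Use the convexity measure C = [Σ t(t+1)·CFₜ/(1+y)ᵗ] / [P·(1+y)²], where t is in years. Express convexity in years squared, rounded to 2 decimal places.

With y = 0.0545:
  t   CF        PV=CF/(1+0.0545)^t    t·PV        t(t+1)·PV
  1       800.00       758.6534       758.6534       1,517.3068
  2       800.00       719.4437     1,438.8874       4,316.6622
  3    10,800.00     9,210.5169    27,631.5507     110,526.2027
  Σ                 10,688.6140    29,829.0915     116,360.1717
P = 10,688.6140.
Convexity = Σ t(t+1)·PV / [P·(1+y)²] = 116,360.1717 / (10,688.6140 × 1.111970) = 9.79016.

9.79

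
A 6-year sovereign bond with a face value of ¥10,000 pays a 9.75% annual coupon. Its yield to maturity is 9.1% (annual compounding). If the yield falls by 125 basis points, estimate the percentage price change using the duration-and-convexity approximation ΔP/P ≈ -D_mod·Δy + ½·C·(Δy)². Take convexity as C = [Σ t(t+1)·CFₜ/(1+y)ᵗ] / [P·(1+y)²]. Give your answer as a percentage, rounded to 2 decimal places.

With y = 0.091:
  t   CF        PV=CF/(1+0.091)^t    t·PV        t(t+1)·PV
  1       975.00       893.6755       893.6755       1,787.3511
  2       975.00       819.1343     1,638.2686       4,914.8058
  3       975.00       750.8105     2,252.4316       9,009.7265
  4       975.00       688.1857     2,752.7426      13,763.7130
  5       975.00       630.7843     3,153.9214      18,923.5285
  6    10,975.00     6,508.1271    39,048.7626     273,341.3379
  Σ                 10,290.7174    49,739.8023     321,740.4628
P = 10,290.7174; D_Mac = 4.83346 yrs; D_mod = 4.43031 yrs; C = 26.26700.
Duration effect: -4.43031 × (-0.0125) = +0.055379
Convexity effect: 0.5 × 26.26700 × (-0.0125)² = +0.0020521
ΔP/P ≈ +0.055379 + 0.0020521 = +0.057431 = +5.7431%.

+5.74%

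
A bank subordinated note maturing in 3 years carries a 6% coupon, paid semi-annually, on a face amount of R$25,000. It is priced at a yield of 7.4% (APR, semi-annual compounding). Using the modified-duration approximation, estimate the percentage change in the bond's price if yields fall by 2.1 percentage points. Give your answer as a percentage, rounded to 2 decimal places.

+5.64%

Periodic yield y = 0.037. Modified duration first:
  t   CF        PV=CF/(1+0.037)^t    t·PV
  1       750.00       723.2401       723.2401
  2       750.00       697.4350     1,394.8700
  3       750.00       672.5506     2,017.6519
  4       750.00       648.5541     2,594.2166
  5       750.00       625.4138     3,127.0692
  6    25,750.00    20,706.4046   124,238.4274
  Σ                 24,073.5983   134,095.4752
P = 24,073.5983; D_Mac = 5.57023 half-year periods = 2.78511 yrs; D_mod = 2.78511/(1+0.037) = 2.68574 yrs.
ΔP/P ≈ -D_mod · Δy = -2.68574 × (-0.021) = +0.056401 = +5.6401%.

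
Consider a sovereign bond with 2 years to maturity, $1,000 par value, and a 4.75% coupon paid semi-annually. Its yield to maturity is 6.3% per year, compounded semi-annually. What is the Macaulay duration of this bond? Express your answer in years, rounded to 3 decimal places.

1.930 years

Periodic yield y = 0.0315. Discount each cash flow and weight by its period:
  t   CF        PV=CF/(1+0.0315)^t    t·PV
  1        23.75        23.0247        23.0247
  2        23.75        22.3216        44.6432
  3        23.75        21.6399        64.9198
  4     1,023.75       904.3093     3,617.2371
  Σ                    971.2955     3,749.8248
Price P = Σ PV = 971.2955.
Macaulay duration = Σ(t·PV) / P = 3,749.8248 / 971.2955 = 3.86064 half-year periods.
In years: 3.86064 / 2 = 1.93032 years.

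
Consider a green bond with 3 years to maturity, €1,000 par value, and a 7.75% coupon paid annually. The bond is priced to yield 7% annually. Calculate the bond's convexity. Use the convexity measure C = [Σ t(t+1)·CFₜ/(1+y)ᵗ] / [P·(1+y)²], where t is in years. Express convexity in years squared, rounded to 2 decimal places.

With y = 0.07:
  t   CF        PV=CF/(1+0.07)^t    t·PV        t(t+1)·PV
  1        77.50        72.4299        72.4299         144.8598
  2        77.50        67.6915       135.3830         406.1490
  3     1,077.50       879.5610     2,638.6829      10,554.7315
  Σ                  1,019.6824     2,846.4958      11,105.7404
P = 1,019.6824.
Convexity = Σ t(t+1)·PV / [P·(1+y)²] = 11,105.7404 / (1,019.6824 × 1.144900) = 9.51295.

9.51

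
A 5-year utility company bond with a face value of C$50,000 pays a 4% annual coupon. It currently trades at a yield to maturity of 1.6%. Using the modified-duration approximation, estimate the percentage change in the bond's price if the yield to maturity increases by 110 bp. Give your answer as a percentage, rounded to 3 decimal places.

Periodic yield y = 0.016. Modified duration first:
  t   CF        PV=CF/(1+0.016)^t    t·PV
  1     2,000.00     1,968.5039     1,968.5039
  2     2,000.00     1,937.5039     3,875.0078
  3     2,000.00     1,906.9920     5,720.9760
  4     2,000.00     1,876.9606     7,507.8425
  5    52,000.00    48,032.4571   240,162.2857
  Σ                 55,722.4176   259,234.6159
P = 55,722.4176; D_Mac = 4.65225 yrs; D_mod = 4.65225/(1+0.016) = 4.57899 yrs.
ΔP/P ≈ -D_mod · Δy = -4.57899 × (+0.011) = -0.050369 = -5.0369%.

-5.037%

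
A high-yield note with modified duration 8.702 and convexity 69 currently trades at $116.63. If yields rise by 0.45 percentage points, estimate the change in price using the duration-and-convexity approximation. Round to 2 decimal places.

Duration effect: -D_mod·Δy = -8.702 × (+0.0045) = -0.039159
Convexity effect: ½·C·(Δy)² = 0.5 × 69 × (0.0045)² = +0.000698625
ΔP/P ≈ -0.039159 + 0.000698625 = -0.038460375
ΔP ≈ 116.63 × (-0.038460375) = -4.48563353625.

-$4.49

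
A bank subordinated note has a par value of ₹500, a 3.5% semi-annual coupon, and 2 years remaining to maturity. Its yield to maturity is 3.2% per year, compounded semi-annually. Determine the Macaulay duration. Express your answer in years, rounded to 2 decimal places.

Periodic yield y = 0.016. Discount each cash flow and weight by its period:
  t   CF        PV=CF/(1+0.016)^t    t·PV
  1         8.75         8.6122         8.6122
  2         8.75         8.4766        16.9532
  3         8.75         8.3431        25.0293
  4       508.75       477.4519     1,909.8074
  Σ                    502.8837     1,960.4021
Price P = Σ PV = 502.8837.
Macaulay duration = Σ(t·PV) / P = 1,960.4021 / 502.8837 = 3.89832 half-year periods.
In years: 3.89832 / 2 = 1.94916 years.

1.95 years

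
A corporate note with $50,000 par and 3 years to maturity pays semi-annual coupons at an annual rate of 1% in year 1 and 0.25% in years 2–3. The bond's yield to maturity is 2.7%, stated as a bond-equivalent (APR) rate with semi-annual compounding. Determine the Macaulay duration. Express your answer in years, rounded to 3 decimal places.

Periodic yield y = 0.0135. Discount each cash flow and weight by its period:
  t   CF        PV=CF/(1+0.0135)^t    t·PV
  1       250.00       246.6700       246.6700
  2       250.00       243.3843       486.7685
  3        62.50        60.0356       180.1068
  4        62.50        59.2359       236.9436
  5        62.50        58.4469       292.2343
  6    50,062.50    46,192.3455   277,154.0732
  Σ                 46,860.1181   278,596.7964
Price P = Σ PV = 46,860.1181.
Macaulay duration = Σ(t·PV) / P = 278,596.7964 / 46,860.1181 = 5.94529 half-year periods.
In years: 5.94529 / 2 = 2.97264 years.

2.973 years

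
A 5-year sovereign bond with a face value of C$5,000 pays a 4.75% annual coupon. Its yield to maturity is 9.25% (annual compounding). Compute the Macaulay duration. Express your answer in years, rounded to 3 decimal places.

4.516 years

Periodic yield y = 0.0925. Discount each cash flow and weight by its year:
  t   CF        PV=CF/(1+0.0925)^t    t·PV
  1       237.50       217.3913       217.3913
  2       237.50       198.9852       397.9704
  3       237.50       182.1375       546.4124
  4       237.50       166.7162       666.8648
  5     5,237.50     3,365.2459    16,826.2297
  Σ                  4,130.4761    18,654.8685
Price P = Σ PV = 4,130.4761.
Macaulay duration = Σ(t·PV) / P = 18,654.8685 / 4,130.4761 = 4.51640 years.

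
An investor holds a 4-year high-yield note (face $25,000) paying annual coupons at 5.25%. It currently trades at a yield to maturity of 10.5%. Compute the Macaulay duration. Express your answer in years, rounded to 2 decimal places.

3.68 years

Periodic yield y = 0.105. Discount each cash flow and weight by its year:
  t   CF        PV=CF/(1+0.105)^t    t·PV
  1     1,312.50     1,187.7828     1,187.7828
  2     1,312.50     1,074.9166     2,149.8331
  3     1,312.50       972.7752     2,918.3255
  4    26,312.50    17,648.7114    70,594.8456
  Σ                 20,884.1859    76,850.7870
Price P = Σ PV = 20,884.1859.
Macaulay duration = Σ(t·PV) / P = 76,850.7870 / 20,884.1859 = 3.67986 years.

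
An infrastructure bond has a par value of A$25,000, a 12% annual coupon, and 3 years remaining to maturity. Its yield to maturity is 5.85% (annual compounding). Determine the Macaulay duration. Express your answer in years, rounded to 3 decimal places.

2.713 years

Periodic yield y = 0.0585. Discount each cash flow and weight by its year:
  t   CF        PV=CF/(1+0.0585)^t    t·PV
  1     3,000.00     2,834.1993     2,834.1993
  2     3,000.00     2,677.5620     5,355.1239
  3    28,000.00    23,609.4269    70,828.2806
  Σ                 29,121.1882    79,017.6038
Price P = Σ PV = 29,121.1882.
Macaulay duration = Σ(t·PV) / P = 79,017.6038 / 29,121.1882 = 2.71341 years.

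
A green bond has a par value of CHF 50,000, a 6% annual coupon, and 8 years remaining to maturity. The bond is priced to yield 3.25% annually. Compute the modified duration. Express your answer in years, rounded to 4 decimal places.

6.5051 years

Periodic yield y = 0.0325. First find Macaulay duration:
  t   CF        PV=CF/(1+0.0325)^t    t·PV
  1     3,000.00     2,905.5690     2,905.5690
  2     3,000.00     2,814.1104     5,628.2208
  3     3,000.00     2,725.5307     8,176.5920
  4     3,000.00     2,639.7391    10,558.9566
  5     3,000.00     2,556.6481    12,783.2404
  6     3,000.00     2,476.1725    14,857.0349
  7     3,000.00     2,398.2300    16,787.6100
  8    53,000.00    41,035.0897   328,280.7175
  Σ                 59,551.0895   399,977.9413
P = 59,551.0895; Macaulay duration = 399,977.9413 / 59,551.0895 = 6.71655 years.
Modified duration = D_Mac / (1 + y) = 6.71655 / 1.0325 = 6.50513 years.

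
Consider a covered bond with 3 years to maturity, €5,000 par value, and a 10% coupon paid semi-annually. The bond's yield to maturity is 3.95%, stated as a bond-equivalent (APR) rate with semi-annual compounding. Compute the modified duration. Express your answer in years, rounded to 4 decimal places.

2.6414 years

Periodic yield y = 0.01975. First find Macaulay duration:
  t   CF        PV=CF/(1+0.01975)^t    t·PV
  1       250.00       245.1581       245.1581
  2       250.00       240.4100       480.8201
  3       250.00       235.7539       707.2617
  4       250.00       231.1879       924.7517
  5       250.00       226.7104     1,133.5520
  6     5,250.00     4,668.7113    28,012.2678
  Σ                  5,847.9317    31,503.8114
P = 5,847.9317; Macaulay duration = 31,503.8114 / 5,847.9317 = 5.38717 half-year periods = 2.69359 years.
Modified duration = D_Mac / (1 + y) = 2.69359 / 1.01975 = 2.64142 years.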